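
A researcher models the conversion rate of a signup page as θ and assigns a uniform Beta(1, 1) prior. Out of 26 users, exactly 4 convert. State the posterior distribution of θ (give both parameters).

Posterior: Beta(5, 23)

The binomial likelihood is conjugate to the Beta prior: with 4 successes and 22 failures, the posterior is Beta(1+4, 1+22) = Beta(5, 23).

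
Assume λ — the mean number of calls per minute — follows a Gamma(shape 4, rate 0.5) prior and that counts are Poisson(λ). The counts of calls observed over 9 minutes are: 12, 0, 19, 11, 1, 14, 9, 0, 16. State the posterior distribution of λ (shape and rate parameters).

Total count ∑xᵢ = 82 over n = 9 minutes.
Gamma is conjugate to the Poisson likelihood: posterior is Gamma(shape = 4+82 = 86, rate = 0.5+9 = 9.5).

Posterior: Gamma(shape=86, rate=9.5)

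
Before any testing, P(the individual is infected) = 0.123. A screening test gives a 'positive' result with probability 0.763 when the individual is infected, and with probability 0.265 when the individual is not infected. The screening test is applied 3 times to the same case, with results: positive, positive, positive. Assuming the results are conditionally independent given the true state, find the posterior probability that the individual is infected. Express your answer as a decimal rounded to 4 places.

With H the event that the individual is infected, the joint likelihood of the observed sequence is P(data|H) = 0.763·0.763·0.763 = 0.44419 and P(data|¬H) = 0.265·0.265·0.265 = 0.018610.
Bayes: P(H|data) = 0.123·0.44419 / (0.123·0.44419 + 0.877·0.018610) = 0.054636/0.070957 = 0.7700.

Posterior P(H) ≈ 0.7700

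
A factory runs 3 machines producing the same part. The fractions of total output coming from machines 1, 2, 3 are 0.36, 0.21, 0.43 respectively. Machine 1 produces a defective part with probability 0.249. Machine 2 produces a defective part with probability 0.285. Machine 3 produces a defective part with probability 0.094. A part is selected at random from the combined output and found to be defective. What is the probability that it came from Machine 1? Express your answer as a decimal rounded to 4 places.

Posterior probability ≈ 0.4720

Tabulate prior·likelihood by source: [1] prior 0.36, lik 0.249, product 0.08964; [2] prior 0.21, lik 0.285, product 0.05985; [3] prior 0.43, lik 0.094, product 0.04042.
Normalizing constant = 0.18991; the posterior for Machine 1 is its product over the sum, 0.08964/0.18991 = 0.4720.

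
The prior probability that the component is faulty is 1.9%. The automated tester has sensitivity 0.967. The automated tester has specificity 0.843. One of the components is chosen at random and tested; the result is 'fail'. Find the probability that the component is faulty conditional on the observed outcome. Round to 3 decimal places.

P(H | E) ≈ 0.107

Write H for 'the component is faulty'. Prior odds H:¬H = 0.019/0.981 = 0.019368. For the 'fail' outcome, the likelihood ratio is 0.967/0.157 = 6.1592.
Posterior odds = 0.019368 × 6.1592 = 0.11929, so P(H|E) = 0.11929/(1+0.11929) = 0.107.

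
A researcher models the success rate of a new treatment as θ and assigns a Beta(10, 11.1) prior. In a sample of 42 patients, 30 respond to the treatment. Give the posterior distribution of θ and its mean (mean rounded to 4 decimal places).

Posterior: Beta(40, 23.1); mean ≈ 0.6339

The binomial likelihood is conjugate to the Beta prior: with 30 successes and 12 failures, the posterior is Beta(10+30, 11.1+12) = Beta(40, 23.1).
Posterior mean = α/(α+β) = 40/63.1 = 0.6339.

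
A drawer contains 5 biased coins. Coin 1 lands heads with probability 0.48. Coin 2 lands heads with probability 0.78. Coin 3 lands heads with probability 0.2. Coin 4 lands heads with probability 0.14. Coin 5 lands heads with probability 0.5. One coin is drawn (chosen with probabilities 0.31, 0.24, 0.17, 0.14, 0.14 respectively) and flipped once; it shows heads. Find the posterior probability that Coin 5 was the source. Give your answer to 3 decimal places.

Posterior probability ≈ 0.152

Tabulate prior·likelihood by source: [1] prior 0.31, lik 0.48, product 0.1488; [2] prior 0.24, lik 0.78, product 0.1872; [3] prior 0.17, lik 0.2, product 0.03400; [4] prior 0.14, lik 0.14, product 0.01960; [5] prior 0.14, lik 0.5, product 0.07000.
Normalizing constant = 0.45960; the posterior for Coin 5 is its product over the sum, 0.07000/0.45960 = 0.152.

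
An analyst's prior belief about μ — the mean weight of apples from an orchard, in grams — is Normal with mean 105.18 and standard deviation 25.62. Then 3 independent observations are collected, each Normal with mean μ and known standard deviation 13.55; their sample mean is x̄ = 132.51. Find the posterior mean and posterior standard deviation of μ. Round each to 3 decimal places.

Posterior mean ≈ 130.179; posterior SD ≈ 7.482

With known σ, the Normal prior is conjugate. Weight on the data is w = (n/σ²)/(n/σ² + 1/τ₀²) = 0.0163396/(0.0163396+0.00152350) = 0.91471.
Posterior mean = w·x̄ + (1−w)·μ₀ = 0.91471·132.51 + 0.085287·105.18 = 130.179. Posterior variance = 1/(0.0163396+0.00152350) = 55.9812, so SD = 7.482.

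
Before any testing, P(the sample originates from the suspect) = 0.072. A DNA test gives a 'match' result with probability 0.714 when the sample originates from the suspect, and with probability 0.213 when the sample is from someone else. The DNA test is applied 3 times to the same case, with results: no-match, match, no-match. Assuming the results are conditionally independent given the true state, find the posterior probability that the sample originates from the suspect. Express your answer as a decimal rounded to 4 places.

Posterior P(H) ≈ 0.0332

With H the event that the sample originates from the suspect, the joint likelihood of the observed sequence is P(data|H) = 0.286·0.714·0.286 = 0.058402 and P(data|¬H) = 0.787·0.213·0.787 = 0.13193.
Bayes: P(H|data) = 0.072·0.058402 / (0.072·0.058402 + 0.928·0.13193) = 0.0042050/0.12663 = 0.0332.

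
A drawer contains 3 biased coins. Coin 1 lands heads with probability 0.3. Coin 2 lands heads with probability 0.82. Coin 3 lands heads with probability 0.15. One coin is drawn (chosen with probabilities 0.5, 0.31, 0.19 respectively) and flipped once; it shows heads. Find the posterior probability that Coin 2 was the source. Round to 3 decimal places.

Tabulate prior·likelihood by source: [1] prior 0.5, lik 0.3, product 0.1500; [2] prior 0.31, lik 0.82, product 0.2542; [3] prior 0.19, lik 0.15, product 0.02850.
Normalizing constant = 0.43270; the posterior for Coin 2 is its product over the sum, 0.2542/0.43270 = 0.587.

Posterior probability ≈ 0.587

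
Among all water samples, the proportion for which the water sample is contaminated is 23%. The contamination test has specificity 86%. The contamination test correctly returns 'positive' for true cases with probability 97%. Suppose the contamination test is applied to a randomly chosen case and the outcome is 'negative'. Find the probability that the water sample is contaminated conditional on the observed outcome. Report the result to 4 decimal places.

P(H | E) ≈ 0.0103

Let H be the event that the water sample is contaminated. P(H) = 0.23, so P(¬H) = 0.77. With E the 'negative' result, P(E|H) = 0.03 and P(E|¬H) = 0.86.
P(E) = 0.03·0.23 + 0.86·0.77 = 0.0069000 + 0.66220 = 0.66910.
By Bayes' theorem, P(H|E) = 0.0069000 / 0.66910 = 0.0103.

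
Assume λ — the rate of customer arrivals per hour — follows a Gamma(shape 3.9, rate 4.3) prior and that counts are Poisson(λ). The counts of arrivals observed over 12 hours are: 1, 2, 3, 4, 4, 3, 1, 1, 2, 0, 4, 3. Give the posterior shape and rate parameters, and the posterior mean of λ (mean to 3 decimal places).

Posterior: Gamma(shape=31.9, rate=16.3); mean ≈ 1.957

Total count ∑xᵢ = 28 over n = 12 hours.
Gamma is conjugate to the Poisson likelihood: posterior is Gamma(shape = 3.9+28 = 31.9, rate = 4.3+12 = 16.3).
E[λ | data] = 31.9/16.3 = 1.957.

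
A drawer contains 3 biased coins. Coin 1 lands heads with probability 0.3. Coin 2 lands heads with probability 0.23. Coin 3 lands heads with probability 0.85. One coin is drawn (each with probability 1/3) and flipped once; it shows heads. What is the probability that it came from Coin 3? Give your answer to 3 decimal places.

Posterior probability ≈ 0.616

P(heads|C1) = 0.3; P(heads|C2) = 0.23; P(heads|C3) = 0.85.
Prior × likelihood for each source: 0.333333·0.3=0.1000, 0.333333·0.23=0.07667, 0.333333·0.85=0.2833. Summing gives P(heads) = 0.46000.
P(Coin 3 | heads) = 0.2833 / 0.46000 = 0.616.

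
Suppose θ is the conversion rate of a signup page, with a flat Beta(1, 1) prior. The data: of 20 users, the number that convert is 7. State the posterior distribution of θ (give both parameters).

Posterior: Beta(8, 14)

Observing 7 successes and 13 failures updates Beta(1, 1) by adding the success and failure counts to the two shape parameters: α = 1+7 = 8, β = 1+13 = 14.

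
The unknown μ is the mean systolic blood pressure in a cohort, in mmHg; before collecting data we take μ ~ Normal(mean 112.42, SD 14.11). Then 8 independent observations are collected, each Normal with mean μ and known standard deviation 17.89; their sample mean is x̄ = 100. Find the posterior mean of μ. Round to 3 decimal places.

With known σ, the Normal prior is conjugate. Weight on the data is w = (n/σ²)/(n/σ² + 1/τ₀²) = 0.0249959/(0.0249959+0.00502280) = 0.83268.
Posterior mean = w·x̄ + (1−w)·μ₀ = 0.83268·100 + 0.16732·112.42 = 102.078.

Posterior mean ≈ 102.078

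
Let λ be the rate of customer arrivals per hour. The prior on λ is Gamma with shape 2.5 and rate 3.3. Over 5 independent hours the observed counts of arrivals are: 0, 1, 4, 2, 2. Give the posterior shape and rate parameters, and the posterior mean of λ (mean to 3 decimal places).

Posterior: Gamma(shape=11.5, rate=8.3); mean ≈ 1.386

The Poisson likelihood adds the total count to the shape and the number of exposure periods to the rate. Here ∑xᵢ = 9 and n = 5, so shape 2.5→11.5 and rate 3.3→8.3.
Posterior mean = shape/rate = 11.5/8.3 = 1.386.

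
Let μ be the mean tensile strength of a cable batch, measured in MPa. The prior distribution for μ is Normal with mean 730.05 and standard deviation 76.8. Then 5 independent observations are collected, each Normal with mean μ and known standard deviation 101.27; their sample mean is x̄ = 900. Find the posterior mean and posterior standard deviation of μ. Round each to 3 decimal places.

Posterior mean ≈ 856.149; posterior SD ≈ 39.011

Prior precision 1/τ₀² = 1/76.8² = 0.00016954; data precision n/σ² = 5/101.27² = 0.00048754.
Posterior precision = 0.00016954 + 0.00048754 = 0.00065708, giving posterior SD = 1/√0.00065708 = 39.011.
Posterior mean = (0.00016954·730.05 + 0.00048754·900) / 0.00065708 = 856.149.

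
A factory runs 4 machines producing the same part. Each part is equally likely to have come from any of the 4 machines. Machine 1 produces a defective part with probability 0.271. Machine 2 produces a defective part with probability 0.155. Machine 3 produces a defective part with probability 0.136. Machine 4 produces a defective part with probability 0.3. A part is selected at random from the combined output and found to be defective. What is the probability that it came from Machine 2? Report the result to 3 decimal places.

Tabulate prior·likelihood by source: [1] prior 0.25, lik 0.271, product 0.06775; [2] prior 0.25, lik 0.155, product 0.03875; [3] prior 0.25, lik 0.136, product 0.03400; [4] prior 0.25, lik 0.3, product 0.07500.
Normalizing constant = 0.21550; the posterior for Machine 2 is its product over the sum, 0.03875/0.21550 = 0.180.

Posterior probability ≈ 0.180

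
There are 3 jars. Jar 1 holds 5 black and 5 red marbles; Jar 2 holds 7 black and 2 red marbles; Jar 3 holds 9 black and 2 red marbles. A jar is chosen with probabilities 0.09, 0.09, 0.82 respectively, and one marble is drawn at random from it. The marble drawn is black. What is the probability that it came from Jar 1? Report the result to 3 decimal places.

Tabulate prior·likelihood by source: [1] prior 0.09, lik 0.5, product 0.04500; [2] prior 0.09, lik 0.7778, product 0.07000; [3] prior 0.82, lik 0.8182, product 0.6709.
Normalizing constant = 0.78591; the posterior for Jar 1 is its product over the sum, 0.04500/0.78591 = 0.057.

Posterior probability ≈ 0.057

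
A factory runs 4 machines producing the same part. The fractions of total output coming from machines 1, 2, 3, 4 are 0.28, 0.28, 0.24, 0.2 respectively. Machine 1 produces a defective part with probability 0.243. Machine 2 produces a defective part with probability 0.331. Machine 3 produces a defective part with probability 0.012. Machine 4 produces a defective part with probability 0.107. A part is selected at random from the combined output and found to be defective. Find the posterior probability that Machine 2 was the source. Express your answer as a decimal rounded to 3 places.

Posterior probability ≈ 0.501

Tabulate prior·likelihood by source: [1] prior 0.28, lik 0.243, product 0.06804; [2] prior 0.28, lik 0.331, product 0.09268; [3] prior 0.24, lik 0.012, product 0.002880; [4] prior 0.2, lik 0.107, product 0.02140.
Normalizing constant = 0.18500; the posterior for Machine 2 is its product over the sum, 0.09268/0.18500 = 0.501.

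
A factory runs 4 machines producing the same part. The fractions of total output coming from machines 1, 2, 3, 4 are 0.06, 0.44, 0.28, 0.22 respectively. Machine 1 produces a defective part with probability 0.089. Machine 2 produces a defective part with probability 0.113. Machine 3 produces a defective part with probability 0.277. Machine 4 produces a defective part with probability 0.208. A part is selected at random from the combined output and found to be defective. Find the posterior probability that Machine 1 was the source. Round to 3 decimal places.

Tabulate prior·likelihood by source: [1] prior 0.06, lik 0.089, product 0.005340; [2] prior 0.44, lik 0.113, product 0.04972; [3] prior 0.28, lik 0.277, product 0.07756; [4] prior 0.22, lik 0.208, product 0.04576.
Normalizing constant = 0.17838; the posterior for Machine 1 is its product over the sum, 0.005340/0.17838 = 0.030.

Posterior probability ≈ 0.030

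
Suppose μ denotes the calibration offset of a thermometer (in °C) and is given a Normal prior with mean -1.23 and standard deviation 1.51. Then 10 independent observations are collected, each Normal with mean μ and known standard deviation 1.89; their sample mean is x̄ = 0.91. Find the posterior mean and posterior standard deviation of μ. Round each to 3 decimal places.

Posterior mean ≈ 0.620; posterior SD ≈ 0.556

With known σ, the Normal prior is conjugate. Weight on the data is w = (n/σ²)/(n/σ² + 1/τ₀²) = 2.79947/(2.79947+0.438577) = 0.86456.
Posterior mean = w·x̄ + (1−w)·μ₀ = 0.86456·0.91 + 0.13544·-1.23 = 0.620. Posterior variance = 1/(2.79947+0.438577) = 0.308828, so SD = 0.556.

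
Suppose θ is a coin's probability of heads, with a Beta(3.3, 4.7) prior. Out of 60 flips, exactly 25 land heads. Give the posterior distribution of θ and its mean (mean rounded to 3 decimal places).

Posterior: Beta(28.3, 39.7); mean ≈ 0.416

Observing 25 successes and 35 failures updates Beta(3.3, 4.7) by adding the success and failure counts to the two shape parameters: α = 3.3+25 = 28.3, β = 4.7+35 = 39.7.
Posterior mean = α/(α+β) = 28.3/68 = 0.416.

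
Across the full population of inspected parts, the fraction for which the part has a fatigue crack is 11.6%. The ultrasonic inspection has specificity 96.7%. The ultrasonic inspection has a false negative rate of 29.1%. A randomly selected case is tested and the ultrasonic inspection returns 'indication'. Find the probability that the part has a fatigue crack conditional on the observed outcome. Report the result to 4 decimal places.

P(H | E) ≈ 0.7382

Let H be the event that the part has a fatigue crack. P(H) = 0.116, so P(¬H) = 0.884. With E the 'indication' result, P(E|H) = 0.709 and P(E|¬H) = 0.033.
P(E) = 0.709·0.116 + 0.033·0.884 = 0.082244 + 0.029172 = 0.11142.
By Bayes' theorem, P(H|E) = 0.082244 / 0.11142 = 0.7382.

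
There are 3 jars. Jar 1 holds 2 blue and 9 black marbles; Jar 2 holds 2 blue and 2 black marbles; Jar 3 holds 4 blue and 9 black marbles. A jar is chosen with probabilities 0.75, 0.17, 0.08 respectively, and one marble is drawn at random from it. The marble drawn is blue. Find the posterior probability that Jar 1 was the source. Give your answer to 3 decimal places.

Posterior probability ≈ 0.554

Tabulate prior·likelihood by source: [1] prior 0.75, lik 0.1818, product 0.1364; [2] prior 0.17, lik 0.5, product 0.08500; [3] prior 0.08, lik 0.3077, product 0.02462.
Normalizing constant = 0.24598; the posterior for Jar 1 is its product over the sum, 0.1364/0.24598 = 0.554.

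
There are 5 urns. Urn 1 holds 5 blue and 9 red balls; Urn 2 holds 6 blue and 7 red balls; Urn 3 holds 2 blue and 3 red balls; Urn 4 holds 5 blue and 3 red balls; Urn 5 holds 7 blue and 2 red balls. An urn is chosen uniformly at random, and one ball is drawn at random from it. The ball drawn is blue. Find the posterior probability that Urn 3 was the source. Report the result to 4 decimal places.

P(blue|Urn 1) = 0.3571; P(blue|Urn 2) = 0.4615; P(blue|Urn 3) = 0.4; P(blue|Urn 4) = 0.625; P(blue|Urn 5) = 0.7778.
Prior × likelihood for each source: 0.2·0.3571=0.07143, 0.2·0.4615=0.09231, 0.2·0.4=0.08000, 0.2·0.625=0.1250, 0.2·0.7778=0.1556. Summing gives P(blue) = 0.52429.
P(Urn 3 | blue) = 0.08000 / 0.52429 = 0.1526.

Posterior probability ≈ 0.1526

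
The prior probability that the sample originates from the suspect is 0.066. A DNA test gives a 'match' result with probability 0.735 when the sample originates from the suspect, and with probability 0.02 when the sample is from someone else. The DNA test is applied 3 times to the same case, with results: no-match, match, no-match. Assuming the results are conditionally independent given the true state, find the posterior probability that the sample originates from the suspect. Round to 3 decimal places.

Posterior P(H) ≈ 0.160

With H the event that the sample originates from the suspect, the joint likelihood of the observed sequence is P(data|H) = 0.265·0.735·0.265 = 0.051615 and P(data|¬H) = 0.98·0.02·0.98 = 0.019208.
Bayes: P(H|data) = 0.066·0.051615 / (0.066·0.051615 + 0.934·0.019208) = 0.0034066/0.021347 = 0.1596.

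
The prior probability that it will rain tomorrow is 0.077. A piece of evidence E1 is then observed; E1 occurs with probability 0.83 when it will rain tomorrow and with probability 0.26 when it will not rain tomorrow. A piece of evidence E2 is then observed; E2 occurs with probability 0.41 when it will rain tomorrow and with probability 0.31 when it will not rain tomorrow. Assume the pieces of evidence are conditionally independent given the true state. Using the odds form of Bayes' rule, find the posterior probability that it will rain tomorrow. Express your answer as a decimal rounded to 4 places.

Prior odds = 0.077/(1−0.077) = 0.083424. In log-odds, ln(0.083424) = -2.4838.
Add log likelihood ratios: ln(3.1923) + ln(1.3226) = 1.4403.
Posterior log-odds = -1.0435, so posterior odds = exp(-1.0435) = 0.35222. Converting, P(H|E) = 0.35222/1.3522 = 0.2605.

Posterior probability ≈ 0.2605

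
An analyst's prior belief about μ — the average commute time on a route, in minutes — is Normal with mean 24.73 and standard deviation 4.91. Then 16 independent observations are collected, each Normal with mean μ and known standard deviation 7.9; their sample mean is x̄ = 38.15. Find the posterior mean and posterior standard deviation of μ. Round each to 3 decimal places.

Posterior mean ≈ 36.281; posterior SD ≈ 1.832

Prior precision 1/τ₀² = 1/4.91² = 0.0414798; data precision n/σ² = 16/7.9² = 0.256369.
Posterior precision = 0.0414798 + 0.256369 = 0.297849, giving posterior SD = 1/√0.297849 = 1.832.
Posterior mean = (0.0414798·24.73 + 0.256369·38.15) / 0.297849 = 36.281.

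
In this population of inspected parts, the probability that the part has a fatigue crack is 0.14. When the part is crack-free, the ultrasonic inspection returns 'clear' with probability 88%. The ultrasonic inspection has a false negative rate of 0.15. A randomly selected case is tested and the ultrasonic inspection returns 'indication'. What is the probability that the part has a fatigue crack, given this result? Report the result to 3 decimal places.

Let H be the event that the part has a fatigue crack. P(H) = 0.14, so P(¬H) = 0.86. With E the 'indication' result, P(E|H) = 0.85 and P(E|¬H) = 0.12.
P(E) = 0.85·0.14 + 0.12·0.86 = 0.11900 + 0.10320 = 0.22220.
By Bayes' theorem, P(H|E) = 0.11900 / 0.22220 = 0.536.

P(H | E) ≈ 0.536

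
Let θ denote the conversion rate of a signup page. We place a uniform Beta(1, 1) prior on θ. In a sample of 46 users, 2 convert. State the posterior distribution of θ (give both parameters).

Observing 2 successes and 44 failures updates Beta(1, 1) by adding the success and failure counts to the two shape parameters: α = 1+2 = 3, β = 1+44 = 45.

Posterior: Beta(3, 45)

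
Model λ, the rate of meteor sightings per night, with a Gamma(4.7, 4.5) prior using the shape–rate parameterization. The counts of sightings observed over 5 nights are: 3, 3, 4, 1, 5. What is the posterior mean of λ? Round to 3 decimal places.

Posterior mean ≈ 2.179

Total count ∑xᵢ = 16 over n = 5 nights.
Gamma is conjugate to the Poisson likelihood: posterior is Gamma(shape = 4.7+16 = 20.7, rate = 4.5+5 = 9.5).
E[λ | data] = 20.7/9.5 = 2.179.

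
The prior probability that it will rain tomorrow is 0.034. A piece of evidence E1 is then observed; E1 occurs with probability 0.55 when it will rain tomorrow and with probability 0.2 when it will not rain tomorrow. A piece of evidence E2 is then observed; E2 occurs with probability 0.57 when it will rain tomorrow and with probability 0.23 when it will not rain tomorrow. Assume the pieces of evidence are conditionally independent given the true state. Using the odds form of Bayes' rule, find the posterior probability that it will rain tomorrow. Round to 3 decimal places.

Posterior probability ≈ 0.193

Prior odds = 0.034/(1−0.034) = 0.035197.
Likelihood ratio for E1 = 0.55/0.2 = 2.7500.
Likelihood ratio for E2 = 0.57/0.23 = 2.4783.
Posterior odds = prior odds × LR₁ × LR₂ = 0.23987.
Posterior probability = odds/(1+odds) = 0.23987/1.2399 = 0.193.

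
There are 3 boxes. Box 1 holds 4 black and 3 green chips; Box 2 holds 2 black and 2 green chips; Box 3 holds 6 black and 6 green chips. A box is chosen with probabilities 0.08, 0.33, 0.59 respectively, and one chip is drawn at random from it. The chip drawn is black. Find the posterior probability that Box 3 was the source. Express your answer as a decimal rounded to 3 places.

Tabulate prior·likelihood by source: [1] prior 0.08, lik 0.5714, product 0.04571; [2] prior 0.33, lik 0.5, product 0.1650; [3] prior 0.59, lik 0.5, product 0.2950.
Normalizing constant = 0.50571; the posterior for Box 3 is its product over the sum, 0.2950/0.50571 = 0.583.

Posterior probability ≈ 0.583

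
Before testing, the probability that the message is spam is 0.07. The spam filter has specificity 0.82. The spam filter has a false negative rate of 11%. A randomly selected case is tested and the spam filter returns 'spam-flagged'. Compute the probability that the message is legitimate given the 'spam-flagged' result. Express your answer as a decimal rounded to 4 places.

P(¬H | E) ≈ 0.7288

Write H for 'the message is spam'. Prior odds H:¬H = 0.07/0.93 = 0.075269. For the 'spam-flagged' outcome, the likelihood ratio is 0.89/0.18 = 4.9444.
Posterior odds = 0.075269 × 4.9444 = 0.37216, so P(H|E) = 0.37216/(1+0.37216) = 0.2712. Then P(¬H|E) = 1 − 0.2712 = 0.7288.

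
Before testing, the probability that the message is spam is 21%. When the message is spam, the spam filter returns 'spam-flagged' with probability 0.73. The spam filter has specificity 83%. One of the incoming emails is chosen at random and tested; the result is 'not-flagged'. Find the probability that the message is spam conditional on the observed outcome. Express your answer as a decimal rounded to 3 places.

P(H | E) ≈ 0.080

Let H be the event that the message is spam. P(H) = 0.21, so P(¬H) = 0.79. With E the 'not-flagged' result, P(E|H) = 0.27 and P(E|¬H) = 0.83.
P(E) = 0.27·0.21 + 0.83·0.79 = 0.056700 + 0.65570 = 0.71240.
By Bayes' theorem, P(H|E) = 0.056700 / 0.71240 = 0.080.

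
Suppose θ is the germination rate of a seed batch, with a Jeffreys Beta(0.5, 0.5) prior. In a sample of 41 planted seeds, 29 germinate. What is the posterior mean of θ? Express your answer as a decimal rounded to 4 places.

Observing 29 successes and 12 failures updates Beta(0.5, 0.5) by adding the success and failure counts to the two shape parameters: α = 0.5+29 = 29.5, β = 0.5+12 = 12.5.
E[θ | data] = 29.5/(29.5+12.5) = 0.7024.

Posterior mean ≈ 0.7024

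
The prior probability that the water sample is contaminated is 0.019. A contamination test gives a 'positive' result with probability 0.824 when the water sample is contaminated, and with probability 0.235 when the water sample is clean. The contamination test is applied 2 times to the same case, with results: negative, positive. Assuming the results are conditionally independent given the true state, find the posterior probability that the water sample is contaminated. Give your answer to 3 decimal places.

Posterior P(H) ≈ 0.015

Let H be the event that the water sample is contaminated; start with P(H) = 0.019. P('positive'|H) = 0.824, P('positive'|¬H) = 0.235.
Update on result 1 ('negative'): P(H) ← 0.176·0.0190 / (0.176·0.0190 + 0.765·0.9810) = 0.0033440/0.75381 = 0.0044.
Update on result 2 ('positive'): P(H) ← 0.824·0.0044 / (0.824·0.0044 + 0.235·0.9956) = 0.0036554/0.23761 = 0.0154.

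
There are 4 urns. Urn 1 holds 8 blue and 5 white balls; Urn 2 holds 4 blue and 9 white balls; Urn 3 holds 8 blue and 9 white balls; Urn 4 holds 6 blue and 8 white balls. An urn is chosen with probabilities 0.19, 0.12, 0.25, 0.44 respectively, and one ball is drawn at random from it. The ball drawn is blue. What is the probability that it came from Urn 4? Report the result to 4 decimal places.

Posterior probability ≈ 0.4099

Tabulate prior·likelihood by source: [1] prior 0.19, lik 0.6154, product 0.1169; [2] prior 0.12, lik 0.3077, product 0.03692; [3] prior 0.25, lik 0.4706, product 0.1176; [4] prior 0.44, lik 0.4286, product 0.1886.
Normalizing constant = 0.46006; the posterior for Urn 4 is its product over the sum, 0.1886/0.46006 = 0.4099.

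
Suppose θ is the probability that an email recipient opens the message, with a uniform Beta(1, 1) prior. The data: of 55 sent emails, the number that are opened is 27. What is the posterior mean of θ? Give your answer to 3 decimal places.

Observing 27 successes and 28 failures updates Beta(1, 1) by adding the success and failure counts to the two shape parameters: α = 1+27 = 28, β = 1+28 = 29.
E[θ | data] = 28/(28+29) = 0.491.

Posterior mean ≈ 0.491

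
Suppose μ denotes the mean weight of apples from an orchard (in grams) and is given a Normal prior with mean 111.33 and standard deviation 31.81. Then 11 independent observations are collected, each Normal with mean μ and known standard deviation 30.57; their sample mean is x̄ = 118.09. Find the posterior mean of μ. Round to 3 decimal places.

With known σ, the Normal prior is conjugate. Weight on the data is w = (n/σ²)/(n/σ² + 1/τ₀²) = 0.0117707/(0.0117707+0.00098826) = 0.92254.
Posterior mean = w·x̄ + (1−w)·μ₀ = 0.92254·118.09 + 0.077456·111.33 = 117.566.

Posterior mean ≈ 117.566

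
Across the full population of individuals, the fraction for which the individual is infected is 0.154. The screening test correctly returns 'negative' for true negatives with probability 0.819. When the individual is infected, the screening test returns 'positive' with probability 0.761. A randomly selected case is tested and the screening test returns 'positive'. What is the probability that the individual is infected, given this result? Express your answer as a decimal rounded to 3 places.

P(H | E) ≈ 0.434

Let H be the event that the individual is infected. P(H) = 0.154, so P(¬H) = 0.846. With E the 'positive' result, P(E|H) = 0.761 and P(E|¬H) = 0.181.
P(E) = 0.761·0.154 + 0.181·0.846 = 0.11719 + 0.15313 = 0.27032.
By Bayes' theorem, P(H|E) = 0.11719 / 0.27032 = 0.434.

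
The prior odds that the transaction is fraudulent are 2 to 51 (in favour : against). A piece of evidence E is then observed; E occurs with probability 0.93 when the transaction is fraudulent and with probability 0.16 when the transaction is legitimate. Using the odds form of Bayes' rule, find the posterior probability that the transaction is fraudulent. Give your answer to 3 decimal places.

Prior odds = 2/51 = 0.039216.
Likelihood ratio for E = 0.93/0.16 = 5.8125.
Posterior odds = prior odds × LR = 0.22794.
Posterior probability = odds/(1+odds) = 0.22794/1.2279 = 0.186.

Posterior probability ≈ 0.186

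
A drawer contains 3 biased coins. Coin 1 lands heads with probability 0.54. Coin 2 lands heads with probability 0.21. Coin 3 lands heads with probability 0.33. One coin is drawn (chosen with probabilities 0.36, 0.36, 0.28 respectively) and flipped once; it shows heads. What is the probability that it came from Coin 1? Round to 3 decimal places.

P(heads|C1) = 0.54; P(heads|C2) = 0.21; P(heads|C3) = 0.33.
Prior × likelihood for each source: 0.36·0.54=0.1944, 0.36·0.21=0.07560, 0.28·0.33=0.09240. Summing gives P(heads) = 0.36240.
P(Coin 1 | heads) = 0.1944 / 0.36240 = 0.536.

Posterior probability ≈ 0.536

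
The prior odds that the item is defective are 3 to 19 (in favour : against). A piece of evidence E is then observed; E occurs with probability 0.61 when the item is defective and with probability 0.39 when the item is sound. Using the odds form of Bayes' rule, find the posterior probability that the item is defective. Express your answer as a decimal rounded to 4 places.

Posterior probability ≈ 0.1981

Prior odds = 3/19 = 0.15789.
Likelihood ratio for E = 0.61/0.39 = 1.5641.
Posterior odds = prior odds × LR = 0.24696.
Posterior probability = odds/(1+odds) = 0.24696/1.2470 = 0.1981.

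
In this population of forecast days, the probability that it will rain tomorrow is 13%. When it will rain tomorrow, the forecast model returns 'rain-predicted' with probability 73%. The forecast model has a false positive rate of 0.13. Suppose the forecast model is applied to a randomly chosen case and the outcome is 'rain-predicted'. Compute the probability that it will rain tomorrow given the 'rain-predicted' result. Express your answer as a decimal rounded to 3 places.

P(H | E) ≈ 0.456

Write H for 'it will rain tomorrow'. Prior odds H:¬H = 0.13/0.87 = 0.14943. For the 'rain-predicted' outcome, the likelihood ratio is 0.73/0.13 = 5.6154.
Posterior odds = 0.14943 × 5.6154 = 0.83908, so P(H|E) = 0.83908/(1+0.83908) = 0.456.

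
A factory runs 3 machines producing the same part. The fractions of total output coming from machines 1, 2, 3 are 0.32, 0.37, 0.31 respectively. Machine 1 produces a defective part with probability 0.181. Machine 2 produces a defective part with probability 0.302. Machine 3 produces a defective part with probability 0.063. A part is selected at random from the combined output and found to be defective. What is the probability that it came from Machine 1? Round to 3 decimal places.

Posterior probability ≈ 0.306

P(defective|M1) = 0.181; P(defective|M2) = 0.302; P(defective|M3) = 0.063.
Prior × likelihood for each source: 0.32·0.181=0.05792, 0.37·0.302=0.1117, 0.31·0.063=0.01953. Summing gives P(defective) = 0.18919.
P(Machine 1 | defective) = 0.05792 / 0.18919 = 0.306.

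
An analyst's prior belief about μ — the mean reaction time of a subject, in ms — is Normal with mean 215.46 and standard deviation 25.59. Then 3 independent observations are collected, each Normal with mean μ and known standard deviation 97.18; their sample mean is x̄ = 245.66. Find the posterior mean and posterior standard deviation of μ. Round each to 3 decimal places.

Posterior mean ≈ 220.660; posterior SD ≈ 23.283

With known σ, the Normal prior is conjugate. Weight on the data is w = (n/σ²)/(n/σ² + 1/τ₀²) = 0.00031766/(0.00031766+0.00152707) = 0.17220.
Posterior mean = w·x̄ + (1−w)·μ₀ = 0.17220·245.66 + 0.82780·215.46 = 220.660. Posterior variance = 1/(0.00031766+0.00152707) = 542.083, so SD = 23.283.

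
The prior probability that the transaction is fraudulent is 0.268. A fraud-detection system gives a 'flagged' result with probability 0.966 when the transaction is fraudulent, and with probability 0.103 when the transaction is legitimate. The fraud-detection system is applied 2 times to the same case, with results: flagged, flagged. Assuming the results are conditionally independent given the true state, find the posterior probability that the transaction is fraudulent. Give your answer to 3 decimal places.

Let H be the event that the transaction is fraudulent; start with P(H) = 0.268. P('flagged'|H) = 0.966, P('flagged'|¬H) = 0.103.
Update on result 1 ('flagged'): P(H) ← 0.966·0.2680 / (0.966·0.2680 + 0.103·0.7320) = 0.25889/0.33428 = 0.7745.
Update on result 2 ('flagged'): P(H) ← 0.966·0.7745 / (0.966·0.7745 + 0.103·0.2255) = 0.74812/0.77135 = 0.9699.

Posterior P(H) ≈ 0.970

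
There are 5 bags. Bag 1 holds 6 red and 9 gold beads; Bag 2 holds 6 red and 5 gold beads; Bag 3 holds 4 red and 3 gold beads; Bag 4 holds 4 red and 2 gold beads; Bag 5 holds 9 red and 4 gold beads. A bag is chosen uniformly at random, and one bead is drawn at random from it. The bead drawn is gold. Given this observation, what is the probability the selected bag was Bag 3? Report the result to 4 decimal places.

Posterior probability ≈ 0.2018

Tabulate prior·likelihood by source: [1] prior 0.2, lik 0.6, product 0.1200; [2] prior 0.2, lik 0.4545, product 0.09091; [3] prior 0.2, lik 0.4286, product 0.08571; [4] prior 0.2, lik 0.3333, product 0.06667; [5] prior 0.2, lik 0.3077, product 0.06154.
Normalizing constant = 0.42483; the posterior for Bag 3 is its product over the sum, 0.08571/0.42483 = 0.2018.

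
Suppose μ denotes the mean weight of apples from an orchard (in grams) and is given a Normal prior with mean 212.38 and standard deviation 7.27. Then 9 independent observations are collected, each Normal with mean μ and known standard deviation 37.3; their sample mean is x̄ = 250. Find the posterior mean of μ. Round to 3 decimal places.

Posterior mean ≈ 221.965

Prior precision 1/τ₀² = 1/7.27² = 0.0189204; data precision n/σ² = 9/37.3² = 0.00646882.
Posterior precision = 0.0189204 + 0.00646882 = 0.0253893.
Posterior mean = (0.0189204·212.38 + 0.00646882·250) / 0.0253893 = 221.965.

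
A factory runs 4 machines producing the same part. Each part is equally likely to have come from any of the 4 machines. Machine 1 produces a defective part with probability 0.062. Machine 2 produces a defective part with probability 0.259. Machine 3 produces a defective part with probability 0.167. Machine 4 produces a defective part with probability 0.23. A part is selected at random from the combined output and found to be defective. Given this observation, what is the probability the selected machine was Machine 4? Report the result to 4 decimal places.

Posterior probability ≈ 0.3203

Tabulate prior·likelihood by source: [1] prior 0.25, lik 0.062, product 0.01550; [2] prior 0.25, lik 0.259, product 0.06475; [3] prior 0.25, lik 0.167, product 0.04175; [4] prior 0.25, lik 0.23, product 0.05750.
Normalizing constant = 0.17950; the posterior for Machine 4 is its product over the sum, 0.05750/0.17950 = 0.3203.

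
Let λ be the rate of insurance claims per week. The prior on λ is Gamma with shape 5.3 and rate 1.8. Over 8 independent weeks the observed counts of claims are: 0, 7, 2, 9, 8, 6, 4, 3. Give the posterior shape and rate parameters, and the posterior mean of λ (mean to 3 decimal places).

The Poisson likelihood adds the total count to the shape and the number of exposure periods to the rate. Here ∑xᵢ = 39 and n = 8, so shape 5.3→44.3 and rate 1.8→9.8.
Posterior mean = shape/rate = 44.3/9.8 = 4.520.

Posterior: Gamma(shape=44.3, rate=9.8); mean ≈ 4.520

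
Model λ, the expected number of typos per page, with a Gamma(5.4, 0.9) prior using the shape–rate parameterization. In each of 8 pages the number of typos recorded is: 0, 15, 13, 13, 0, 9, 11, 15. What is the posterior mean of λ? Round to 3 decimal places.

Total count ∑xᵢ = 76 over n = 8 pages.
Gamma is conjugate to the Poisson likelihood: posterior is Gamma(shape = 5.4+76 = 81.4, rate = 0.9+8 = 8.9).
Posterior mean = shape/rate = 81.4/8.9 = 9.146.

Posterior mean ≈ 9.146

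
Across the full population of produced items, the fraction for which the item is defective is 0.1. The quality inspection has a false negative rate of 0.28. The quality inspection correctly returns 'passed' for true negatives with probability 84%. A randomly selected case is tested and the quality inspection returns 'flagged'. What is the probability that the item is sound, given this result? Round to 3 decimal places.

Let H be the event that the item is defective. P(H) = 0.1, so P(¬H) = 0.9. With E the 'flagged' result, P(E|H) = 0.72 and P(E|¬H) = 0.16.
P(E) = 0.72·0.1 + 0.16·0.9 = 0.072000 + 0.14400 = 0.21600.
By Bayes' theorem, P(H|E) = 0.072000 / 0.21600 = 0.333. Hence P(¬H|E) = 1 − 0.333 = 0.667.

P(¬H | E) ≈ 0.667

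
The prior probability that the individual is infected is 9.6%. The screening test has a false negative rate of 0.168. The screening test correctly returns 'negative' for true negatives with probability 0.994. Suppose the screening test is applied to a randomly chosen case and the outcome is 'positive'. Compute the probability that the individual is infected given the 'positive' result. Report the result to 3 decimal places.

P(H | E) ≈ 0.936

Let H be the event that the individual is infected. P(H) = 0.096, so P(¬H) = 0.904. With E the 'positive' result, P(E|H) = 0.832 and P(E|¬H) = 0.006.
P(E) = 0.832·0.096 + 0.006·0.904 = 0.079872 + 0.0054240 = 0.085296.
By Bayes' theorem, P(H|E) = 0.079872 / 0.085296 = 0.936.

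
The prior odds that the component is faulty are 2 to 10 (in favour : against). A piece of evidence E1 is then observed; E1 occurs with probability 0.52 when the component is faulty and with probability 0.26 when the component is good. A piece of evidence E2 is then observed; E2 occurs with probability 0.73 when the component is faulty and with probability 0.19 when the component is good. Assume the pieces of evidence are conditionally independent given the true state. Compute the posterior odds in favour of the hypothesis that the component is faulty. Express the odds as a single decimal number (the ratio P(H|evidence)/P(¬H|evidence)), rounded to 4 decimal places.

Posterior odds ≈ 1.5368

Prior odds = 2/10 = 0.20000.
Likelihood ratio for E1 = 0.52/0.26 = 2.0000.
Likelihood ratio for E2 = 0.73/0.19 = 3.8421.
Posterior odds = prior odds × LR₁ × LR₂ = 1.5368.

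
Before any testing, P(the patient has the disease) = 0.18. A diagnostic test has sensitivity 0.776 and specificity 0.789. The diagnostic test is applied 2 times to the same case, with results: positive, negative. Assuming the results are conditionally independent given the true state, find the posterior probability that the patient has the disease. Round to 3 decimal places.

With H the event that the patient has the disease, the joint likelihood of the observed sequence is P(data|H) = 0.776·0.224 = 0.17382 and P(data|¬H) = 0.211·0.789 = 0.16648.
Bayes: P(H|data) = 0.18·0.17382 / (0.18·0.17382 + 0.82·0.16648) = 0.031288/0.16780 = 0.1865.

Posterior P(H) ≈ 0.186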